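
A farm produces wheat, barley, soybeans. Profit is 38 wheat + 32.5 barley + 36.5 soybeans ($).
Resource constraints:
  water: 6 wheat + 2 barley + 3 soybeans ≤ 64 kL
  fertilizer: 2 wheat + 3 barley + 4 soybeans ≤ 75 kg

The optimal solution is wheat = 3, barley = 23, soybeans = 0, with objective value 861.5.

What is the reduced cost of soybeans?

-8

Check each constraint at x*: water 64/64 (tight); fertilizer 75/75 (tight).
Dual feasibility on the basic columns requires 6·y_water + 2·y_fertilizer = 38, 2·y_water + 3·y_fertilizer = 32.5.
This yields shadow prices y_water = 3.5, y_fertilizer = 8.5.
Reduced cost of soybeans: c₃ − yᵀa₃ = 36.5 − (3.5·3 + 8.5·4) = 36.5 − 44.5 = -8.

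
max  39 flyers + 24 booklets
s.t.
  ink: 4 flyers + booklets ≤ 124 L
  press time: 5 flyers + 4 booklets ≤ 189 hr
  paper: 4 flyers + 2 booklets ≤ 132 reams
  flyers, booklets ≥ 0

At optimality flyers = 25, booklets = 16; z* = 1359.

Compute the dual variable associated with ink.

Binding: press time and paper. Non-binding: ink (8 unused).
By complementary slackness, y = 0 for the non-binding constraint.
Dual feasibility on the basic columns requires 5·y_press time + 4·y_paper = 39, 4·y_press time + 2·y_paper = 24.
This yields shadow prices y_press time = 3, y_paper = 6.
Shadow price of ink = 0.

0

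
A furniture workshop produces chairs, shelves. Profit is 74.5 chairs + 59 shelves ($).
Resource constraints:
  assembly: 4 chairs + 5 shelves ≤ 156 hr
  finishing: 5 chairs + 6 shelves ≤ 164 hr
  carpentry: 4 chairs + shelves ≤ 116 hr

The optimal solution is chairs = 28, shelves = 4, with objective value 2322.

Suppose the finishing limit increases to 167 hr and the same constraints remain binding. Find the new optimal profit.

At the optimum: assembly uses 132 of 156 (slack = 24); finishing uses 164 of 164 (binding); carpentry uses 116 of 116 (binding).
Slack constraints have shadow price 0 (complementary slackness).
The binding rows give the dual system: 5·y_finishing + 4·y_carpentry = 74.5 and 6·y_finishing + 1·y_carpentry = 59.
Solving: y_finishing = 8.5, y_carpentry = 8.
Δz = y_finishing·Δb = 8.5 × (3) = 25.5, so new z* = 2322 + 25.5 = 2347.5.

2347.5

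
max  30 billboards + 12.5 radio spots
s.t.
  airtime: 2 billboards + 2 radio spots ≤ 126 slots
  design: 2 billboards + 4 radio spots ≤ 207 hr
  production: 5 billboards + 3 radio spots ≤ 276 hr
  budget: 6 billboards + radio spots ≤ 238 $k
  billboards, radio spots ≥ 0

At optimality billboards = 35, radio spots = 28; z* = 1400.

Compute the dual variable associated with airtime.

Binding: airtime and budget. Non-binding: design (25 unused), production (17 unused).
Slack constraints have shadow price 0 (complementary slackness).
From A_Bᵀ y = c: 2·y_airtime + 6·y_budget = 30; 2·y_airtime + 1·y_budget = 12.5.
→ y_airtime = 4.5 and y_budget = 3.5.
Shadow price of airtime = 4.5.

4.5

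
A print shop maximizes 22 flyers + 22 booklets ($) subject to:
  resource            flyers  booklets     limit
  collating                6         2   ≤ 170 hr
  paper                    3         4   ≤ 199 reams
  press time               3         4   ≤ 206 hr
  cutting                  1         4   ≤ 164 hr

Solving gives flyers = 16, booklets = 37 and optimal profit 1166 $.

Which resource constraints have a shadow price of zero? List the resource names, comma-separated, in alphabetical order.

collating: 170/170 (binding)
paper: 196/199 (slack 3)
press time: 196/206 (slack 10)
cutting: 164/164 (binding)
By complementary slackness, a constraint with positive slack has shadow price 0 → paper, press time.

paper, press time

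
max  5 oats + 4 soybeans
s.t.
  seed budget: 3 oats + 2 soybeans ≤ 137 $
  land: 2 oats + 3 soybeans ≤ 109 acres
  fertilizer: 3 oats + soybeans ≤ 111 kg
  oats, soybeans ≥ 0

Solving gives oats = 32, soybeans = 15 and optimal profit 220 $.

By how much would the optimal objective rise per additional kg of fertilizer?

1

Binding: land and fertilizer. Non-binding: seed budget (11 unused).
By complementary slackness, y = 0 for the non-binding constraint.
Dual feasibility on the basic columns requires 2·y_land + 3·y_fertilizer = 5, 3·y_land + 1·y_fertilizer = 4.
→ y_land = 1 and y_fertilizer = 1.
Shadow price of fertilizer = 1.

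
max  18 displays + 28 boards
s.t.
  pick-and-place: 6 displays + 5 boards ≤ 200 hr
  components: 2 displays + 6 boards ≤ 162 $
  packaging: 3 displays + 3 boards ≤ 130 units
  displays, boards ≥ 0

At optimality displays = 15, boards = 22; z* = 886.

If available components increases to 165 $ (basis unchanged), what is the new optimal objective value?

895

At the optimum: pick-and-place uses 200 of 200 (binding); components uses 162 of 162 (binding); packaging uses 111 of 130 (slack = 19).
Slack constraints have shadow price 0 (complementary slackness).
The binding rows give the dual system: 6·y_pick-and-place + 2·y_components = 18 and 5·y_pick-and-place + 6·y_components = 28.
This yields shadow prices y_pick-and-place = 2, y_components = 3.
Δz = y_components·Δb = 3 × (3) = 9, so new z* = 886 + 9 = 895.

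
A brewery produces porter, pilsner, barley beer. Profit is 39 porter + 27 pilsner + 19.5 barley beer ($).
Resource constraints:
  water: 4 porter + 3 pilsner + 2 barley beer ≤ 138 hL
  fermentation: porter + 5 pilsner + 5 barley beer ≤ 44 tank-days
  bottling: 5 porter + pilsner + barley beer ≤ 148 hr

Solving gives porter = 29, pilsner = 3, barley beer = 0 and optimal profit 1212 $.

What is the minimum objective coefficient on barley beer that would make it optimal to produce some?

27

Binding: fermentation and bottling. Non-binding: water (13 unused).
Since water is not tight, its dual is 0.
From A_Bᵀ y = c: 1·y_fermentation + 5·y_bottling = 39; 5·y_fermentation + 1·y_bottling = 27.
Solving: y_fermentation = 4, y_bottling = 7.
barley beer enters the basis when its profit ≥ yᵀa₃ = 4·5 + 7·1 = 27.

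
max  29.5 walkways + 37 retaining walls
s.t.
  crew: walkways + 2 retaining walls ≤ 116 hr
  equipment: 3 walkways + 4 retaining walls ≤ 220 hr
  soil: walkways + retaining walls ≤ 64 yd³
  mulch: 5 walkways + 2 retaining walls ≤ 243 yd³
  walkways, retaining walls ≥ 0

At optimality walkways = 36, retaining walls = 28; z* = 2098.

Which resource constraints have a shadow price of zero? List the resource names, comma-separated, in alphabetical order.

crew: 92/116 (slack 24)
equipment: 220/220 (binding)
soil: 64/64 (binding)
mulch: 236/243 (slack 7)
By complementary slackness, a constraint with positive slack has shadow price 0 → crew, mulch.

crew, mulch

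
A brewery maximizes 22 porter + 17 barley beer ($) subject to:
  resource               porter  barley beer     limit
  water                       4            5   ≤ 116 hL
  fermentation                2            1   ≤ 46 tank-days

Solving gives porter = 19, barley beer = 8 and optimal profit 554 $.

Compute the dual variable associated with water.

Check each constraint at x*: water 116/116 (tight); fermentation 46/46 (tight).
From A_Bᵀ y = c: 4·y_water + 2·y_fermentation = 22; 5·y_water + 1·y_fermentation = 17.
→ y_water = 2 and y_fermentation = 7.
Shadow price of water = 2.

2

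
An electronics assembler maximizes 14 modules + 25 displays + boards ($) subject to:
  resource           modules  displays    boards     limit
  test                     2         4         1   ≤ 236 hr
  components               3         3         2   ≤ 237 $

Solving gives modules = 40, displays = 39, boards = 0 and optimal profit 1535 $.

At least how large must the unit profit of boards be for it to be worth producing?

7.5

Both test and components are binding at x*.
Dual feasibility on the basic columns requires 2·y_test + 3·y_components = 14, 4·y_test + 3·y_components = 25.
This yields shadow prices y_test = 5.5, y_components = 1.
boards enters the basis when its profit ≥ yᵀa₃ = 5.5·1 + 1·2 = 7.5.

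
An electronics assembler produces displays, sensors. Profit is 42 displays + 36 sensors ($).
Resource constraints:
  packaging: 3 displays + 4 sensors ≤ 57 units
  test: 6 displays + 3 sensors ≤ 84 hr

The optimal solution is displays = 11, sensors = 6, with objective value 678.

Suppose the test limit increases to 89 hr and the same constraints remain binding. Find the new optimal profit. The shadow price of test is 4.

Δb = 5, so new z* = 678 + (4)·(5) = 678 + 20 = 698.

698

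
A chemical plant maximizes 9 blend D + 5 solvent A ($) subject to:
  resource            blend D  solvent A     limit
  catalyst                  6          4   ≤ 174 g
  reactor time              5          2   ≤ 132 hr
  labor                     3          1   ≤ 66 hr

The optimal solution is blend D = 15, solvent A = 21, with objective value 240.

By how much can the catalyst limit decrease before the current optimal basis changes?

42

Binding constraints: catalyst, labor. The basis is B = [[6,4],[3,1]] with det -6.
Per unit decrease in catalyst, x* moves by d = (0.1667, -0.5).
The basis stays optimal until solvent A reaches 0; allowable decrease = 42 g.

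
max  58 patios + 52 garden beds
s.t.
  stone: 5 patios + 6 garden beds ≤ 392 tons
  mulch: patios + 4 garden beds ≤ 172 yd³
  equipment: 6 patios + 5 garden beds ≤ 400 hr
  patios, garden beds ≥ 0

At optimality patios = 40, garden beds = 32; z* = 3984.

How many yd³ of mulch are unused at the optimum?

4

mulch used = 1·40 + 4·32 = 168; slack = 172 − 168 = 4.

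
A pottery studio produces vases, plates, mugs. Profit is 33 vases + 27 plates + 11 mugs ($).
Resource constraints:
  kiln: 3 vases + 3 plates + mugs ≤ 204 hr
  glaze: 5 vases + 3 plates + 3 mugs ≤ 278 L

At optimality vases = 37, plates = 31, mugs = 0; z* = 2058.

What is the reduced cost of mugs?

-4

Both kiln and glaze are binding at x*.
Dual feasibility on the basic columns requires 3·y_kiln + 5·y_glaze = 33, 3·y_kiln + 3·y_glaze = 27.
Solving: y_kiln = 6, y_glaze = 3.
Reduced cost of mugs: c₃ − yᵀa₃ = 11 − (6·1 + 3·3) = 11 − 15 = -4.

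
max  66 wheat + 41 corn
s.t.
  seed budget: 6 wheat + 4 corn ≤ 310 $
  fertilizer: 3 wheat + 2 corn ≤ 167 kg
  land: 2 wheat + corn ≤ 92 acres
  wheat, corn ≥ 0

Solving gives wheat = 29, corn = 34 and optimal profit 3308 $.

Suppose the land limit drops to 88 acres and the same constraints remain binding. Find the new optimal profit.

3272

At the optimum: seed budget uses 310 of 310 (binding); fertilizer uses 155 of 167 (slack = 12); land uses 92 of 92 (binding).
Slack constraints have shadow price 0 (complementary slackness).
The binding rows give the dual system: 6·y_seed budget + 2·y_land = 66 and 4·y_seed budget + 1·y_land = 41.
Solving: y_seed budget = 8, y_land = 9.
Δz = y_land·Δb = 9 × (-4) = -36, so new z* = 3308 − 36 = 3272.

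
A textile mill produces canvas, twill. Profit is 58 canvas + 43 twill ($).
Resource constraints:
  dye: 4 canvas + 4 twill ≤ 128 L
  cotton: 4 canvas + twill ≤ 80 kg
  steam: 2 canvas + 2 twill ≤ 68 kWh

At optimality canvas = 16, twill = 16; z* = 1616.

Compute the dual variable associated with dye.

Check each constraint at x*: dye 128/128 (tight); cotton 80/80 (tight); steam 64/68 (slack 4).
Since steam is not tight, its dual is 0.
The binding rows give the dual system: 4·y_dye + 4·y_cotton = 58 and 4·y_dye + 1·y_cotton = 43.
Solving: y_dye = 9.5, y_cotton = 5.
Shadow price of dye = 9.5.

9.5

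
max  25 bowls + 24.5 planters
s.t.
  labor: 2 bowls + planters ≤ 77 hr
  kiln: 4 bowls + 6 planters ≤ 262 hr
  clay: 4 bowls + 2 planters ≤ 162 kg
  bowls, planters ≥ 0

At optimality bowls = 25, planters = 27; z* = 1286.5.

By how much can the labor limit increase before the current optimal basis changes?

4

Binding constraints: labor, kiln. The basis is B = [[2,1],[4,6]] with det 8.
Per unit increase in labor, x* moves by d = (0.75, -0.5).
The basis stays optimal until clay becomes binding; allowable increase = 4 hr.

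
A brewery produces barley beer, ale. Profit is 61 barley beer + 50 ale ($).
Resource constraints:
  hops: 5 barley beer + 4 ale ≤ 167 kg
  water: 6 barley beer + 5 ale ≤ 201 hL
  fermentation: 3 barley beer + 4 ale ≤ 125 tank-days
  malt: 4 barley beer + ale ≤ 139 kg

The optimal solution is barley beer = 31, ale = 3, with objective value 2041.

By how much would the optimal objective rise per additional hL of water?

6

Check each constraint at x*: hops 167/167 (tight); water 201/201 (tight); fermentation 105/125 (slack 20); malt 127/139 (slack 12).
Slack constraints have shadow price 0 (complementary slackness).
From A_Bᵀ y = c: 5·y_hops + 6·y_water = 61; 4·y_hops + 5·y_water = 50.
Solving: y_hops = 5, y_water = 6.
Shadow price of water = 6.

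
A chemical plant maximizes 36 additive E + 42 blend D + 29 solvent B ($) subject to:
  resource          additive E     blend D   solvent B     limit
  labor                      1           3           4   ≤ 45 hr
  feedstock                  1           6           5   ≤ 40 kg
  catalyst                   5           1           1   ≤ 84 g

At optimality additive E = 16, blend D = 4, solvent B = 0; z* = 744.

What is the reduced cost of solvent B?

Check each constraint at x*: labor 28/45 (slack 17); feedstock 40/40 (tight); catalyst 84/84 (tight).
By complementary slackness, y = 0 for the non-binding constraint.
The binding rows give the dual system: 1·y_feedstock + 5·y_catalyst = 36 and 6·y_feedstock + 1·y_catalyst = 42.
This yields shadow prices y_feedstock = 6, y_catalyst = 6.
Reduced cost of solvent B: c₃ − yᵀa₃ = 29 − (6·5 + 6·1) = 29 − 36 = -7.

-7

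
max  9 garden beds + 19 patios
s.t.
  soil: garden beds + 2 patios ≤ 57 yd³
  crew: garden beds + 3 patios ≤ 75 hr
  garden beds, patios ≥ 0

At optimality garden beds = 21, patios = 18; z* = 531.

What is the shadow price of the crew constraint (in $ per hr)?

Check each constraint at x*: soil 57/57 (tight); crew 75/75 (tight).
The binding rows give the dual system: 1·y_soil + 1·y_crew = 9 and 2·y_soil + 3·y_crew = 19.
Solving: y_soil = 8, y_crew = 1.
Shadow price of crew = 1.

1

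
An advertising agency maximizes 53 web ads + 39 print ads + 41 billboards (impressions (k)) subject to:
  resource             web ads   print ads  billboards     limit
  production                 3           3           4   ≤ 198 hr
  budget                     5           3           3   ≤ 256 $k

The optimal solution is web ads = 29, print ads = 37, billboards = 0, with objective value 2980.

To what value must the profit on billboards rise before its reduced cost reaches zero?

Check each constraint at x*: production 198/198 (tight); budget 256/256 (tight).
From A_Bᵀ y = c: 3·y_production + 5·y_budget = 53; 3·y_production + 3·y_budget = 39.
This yields shadow prices y_production = 6, y_budget = 7.
billboards enters the basis when its profit ≥ yᵀa₃ = 6·4 + 7·3 = 45.

45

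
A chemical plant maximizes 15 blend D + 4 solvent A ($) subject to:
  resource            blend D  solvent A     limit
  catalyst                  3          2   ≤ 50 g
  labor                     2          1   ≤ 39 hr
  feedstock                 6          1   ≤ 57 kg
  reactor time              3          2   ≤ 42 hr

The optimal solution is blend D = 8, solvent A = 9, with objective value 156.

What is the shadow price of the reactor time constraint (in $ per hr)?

Binding: feedstock and reactor time. Non-binding: catalyst (8 unused), labor (14 unused).
Slack constraints have shadow price 0 (complementary slackness).
The binding rows give the dual system: 6·y_feedstock + 3·y_reactor time = 15 and 1·y_feedstock + 2·y_reactor time = 4.
This yields shadow prices y_feedstock = 2, y_reactor time = 1.
Shadow price of reactor time = 1.

1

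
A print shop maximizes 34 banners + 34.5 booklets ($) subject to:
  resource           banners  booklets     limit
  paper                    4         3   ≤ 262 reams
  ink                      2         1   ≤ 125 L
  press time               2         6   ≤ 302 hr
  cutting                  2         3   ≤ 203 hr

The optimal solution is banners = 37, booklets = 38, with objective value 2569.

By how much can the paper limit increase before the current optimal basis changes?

Binding constraints: paper, press time. The basis is B = [[4,3],[2,6]] with det 18.
Per unit increase in paper, x* moves by d = (0.3333, -0.1111).
The basis stays optimal until ink becomes binding; allowable increase = 23.4 reams.

23.4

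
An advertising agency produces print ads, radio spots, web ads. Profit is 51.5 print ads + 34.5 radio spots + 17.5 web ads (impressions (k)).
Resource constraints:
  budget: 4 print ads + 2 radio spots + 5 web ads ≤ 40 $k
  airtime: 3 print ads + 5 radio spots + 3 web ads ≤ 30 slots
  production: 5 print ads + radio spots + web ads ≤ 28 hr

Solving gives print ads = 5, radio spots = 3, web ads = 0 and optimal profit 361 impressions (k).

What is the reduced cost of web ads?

Binding: airtime and production. Non-binding: budget (14 unused).
Slack constraints have shadow price 0 (complementary slackness).
From A_Bᵀ y = c: 3·y_airtime + 5·y_production = 51.5; 5·y_airtime + 1·y_production = 34.5.
This yields shadow prices y_airtime = 5.5, y_production = 7.
Reduced cost of web ads: c₃ − yᵀa₃ = 17.5 − (5.5·3 + 7·1) = 17.5 − 23.5 = -6.

-6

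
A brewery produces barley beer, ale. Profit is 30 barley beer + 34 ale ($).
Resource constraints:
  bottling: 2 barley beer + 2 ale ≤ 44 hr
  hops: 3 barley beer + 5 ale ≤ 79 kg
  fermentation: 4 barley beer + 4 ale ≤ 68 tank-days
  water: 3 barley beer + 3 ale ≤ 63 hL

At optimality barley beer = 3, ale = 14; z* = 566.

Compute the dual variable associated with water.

0

At the optimum: bottling uses 34 of 44 (slack = 10); hops uses 79 of 79 (binding); fermentation uses 68 of 68 (binding); water uses 51 of 63 (slack = 12).
By complementary slackness, y = 0 for the non-binding constraints.
From A_Bᵀ y = c: 3·y_hops + 4·y_fermentation = 30; 5·y_hops + 4·y_fermentation = 34.
This yields shadow prices y_hops = 2, y_fermentation = 6.
Shadow price of water = 0.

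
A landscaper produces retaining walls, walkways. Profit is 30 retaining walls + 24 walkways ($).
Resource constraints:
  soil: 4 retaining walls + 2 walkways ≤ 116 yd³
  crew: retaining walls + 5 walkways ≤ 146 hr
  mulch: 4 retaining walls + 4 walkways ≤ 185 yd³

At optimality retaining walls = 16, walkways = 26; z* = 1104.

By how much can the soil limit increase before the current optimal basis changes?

Binding constraints: soil, crew. The basis is B = [[4,2],[1,5]] with det 18.
Per unit increase in soil, x* moves by d = (0.2778, -0.0556).
The basis stays optimal until mulch becomes binding; allowable increase = 19.125 yd³.

19.125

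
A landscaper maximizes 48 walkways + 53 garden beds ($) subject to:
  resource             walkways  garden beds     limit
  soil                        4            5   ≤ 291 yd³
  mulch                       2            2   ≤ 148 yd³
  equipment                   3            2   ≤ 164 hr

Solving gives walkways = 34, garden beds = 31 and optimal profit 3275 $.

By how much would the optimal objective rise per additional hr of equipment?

4

Binding: soil and equipment. Non-binding: mulch (18 unused).
Since mulch is not tight, its dual is 0.
The binding rows give the dual system: 4·y_soil + 3·y_equipment = 48 and 5·y_soil + 2·y_equipment = 53.
Solving: y_soil = 9, y_equipment = 4.
Shadow price of equipment = 4.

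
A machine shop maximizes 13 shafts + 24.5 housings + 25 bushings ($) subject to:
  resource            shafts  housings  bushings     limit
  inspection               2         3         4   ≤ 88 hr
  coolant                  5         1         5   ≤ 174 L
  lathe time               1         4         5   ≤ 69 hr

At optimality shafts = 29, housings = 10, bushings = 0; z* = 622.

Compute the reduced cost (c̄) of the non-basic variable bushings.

-7

Binding: inspection and lathe time. Non-binding: coolant (19 unused).
Slack constraints have shadow price 0 (complementary slackness).
The binding rows give the dual system: 2·y_inspection + 1·y_lathe time = 13 and 3·y_inspection + 4·y_lathe time = 24.5.
This yields shadow prices y_inspection = 5.5, y_lathe time = 2.
Reduced cost of bushings: c₃ − yᵀa₃ = 25 − (5.5·4 + 2·5) = 25 − 32 = -7.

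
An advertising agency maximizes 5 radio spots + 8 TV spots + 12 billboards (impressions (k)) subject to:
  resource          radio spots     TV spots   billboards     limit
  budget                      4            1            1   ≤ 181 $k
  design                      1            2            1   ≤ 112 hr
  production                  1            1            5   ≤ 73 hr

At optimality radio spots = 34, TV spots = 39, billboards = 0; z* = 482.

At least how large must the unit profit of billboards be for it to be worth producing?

13

At the optimum: budget uses 175 of 181 (slack = 6); design uses 112 of 112 (binding); production uses 73 of 73 (binding).
Since budget is not tight, its dual is 0.
Dual feasibility on the basic columns requires 1·y_design + 1·y_production = 5, 2·y_design + 1·y_production = 8.
Solving: y_design = 3, y_production = 2.
billboards enters the basis when its profit ≥ yᵀa₃ = 3·1 + 2·5 = 13.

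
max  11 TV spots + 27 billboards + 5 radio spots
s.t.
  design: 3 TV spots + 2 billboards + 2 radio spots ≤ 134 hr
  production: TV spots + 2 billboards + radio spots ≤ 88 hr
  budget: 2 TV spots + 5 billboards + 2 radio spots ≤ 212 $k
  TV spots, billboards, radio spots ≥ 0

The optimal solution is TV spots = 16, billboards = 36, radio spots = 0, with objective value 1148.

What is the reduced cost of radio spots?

-6

Binding: production and budget. Non-binding: design (14 unused).
Since design is not tight, its dual is 0.
From A_Bᵀ y = c: 1·y_production + 2·y_budget = 11; 2·y_production + 5·y_budget = 27.
Solving: y_production = 1, y_budget = 5.
Reduced cost of radio spots: c₃ − yᵀa₃ = 5 − (1·1 + 5·2) = 5 − 11 = -6.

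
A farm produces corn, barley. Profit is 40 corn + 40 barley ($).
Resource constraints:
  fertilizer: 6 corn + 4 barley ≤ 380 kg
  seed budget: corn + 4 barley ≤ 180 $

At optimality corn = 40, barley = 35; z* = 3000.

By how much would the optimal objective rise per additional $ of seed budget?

4

Check each constraint at x*: fertilizer 380/380 (tight); seed budget 180/180 (tight).
Dual feasibility on the basic columns requires 6·y_fertilizer + 1·y_seed budget = 40, 4·y_fertilizer + 4·y_seed budget = 40.
Solving: y_fertilizer = 6, y_seed budget = 4.
Shadow price of seed budget = 4.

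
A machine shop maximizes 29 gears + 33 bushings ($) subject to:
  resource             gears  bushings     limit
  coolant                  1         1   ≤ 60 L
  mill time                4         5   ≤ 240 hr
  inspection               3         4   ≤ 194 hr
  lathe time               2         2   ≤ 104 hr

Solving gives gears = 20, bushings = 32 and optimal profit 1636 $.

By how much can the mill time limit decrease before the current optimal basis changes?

Binding constraints: mill time, lathe time. The basis is B = [[4,5],[2,2]] with det -2.
Per unit decrease in mill time, x* moves by d = (1, -1).
The basis stays optimal until bushings reaches 0; allowable decrease = 32 hr.

32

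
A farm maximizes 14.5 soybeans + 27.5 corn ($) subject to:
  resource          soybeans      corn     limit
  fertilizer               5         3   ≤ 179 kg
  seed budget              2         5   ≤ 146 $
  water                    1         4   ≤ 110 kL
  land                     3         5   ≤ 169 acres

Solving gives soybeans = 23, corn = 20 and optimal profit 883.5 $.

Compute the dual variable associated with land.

3.5

Check each constraint at x*: fertilizer 175/179 (slack 4); seed budget 146/146 (tight); water 103/110 (slack 7); land 169/169 (tight).
Since fertilizer, water are not tight, their duals are 0.
Dual feasibility on the basic columns requires 2·y_seed budget + 3·y_land = 14.5, 5·y_seed budget + 5·y_land = 27.5.
→ y_seed budget = 2 and y_land = 3.5.
Shadow price of land = 3.5.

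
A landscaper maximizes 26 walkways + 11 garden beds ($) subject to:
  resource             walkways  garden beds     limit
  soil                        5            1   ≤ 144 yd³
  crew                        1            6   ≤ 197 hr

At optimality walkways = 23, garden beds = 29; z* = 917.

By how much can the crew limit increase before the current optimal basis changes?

667

Binding constraints: soil, crew. The basis is B = [[5,1],[1,6]] with det 29.
Per unit increase in crew, x* moves by d = (-0.0345, 0.1724).
The basis stays optimal until walkways reaches 0; allowable increase = 667 hr.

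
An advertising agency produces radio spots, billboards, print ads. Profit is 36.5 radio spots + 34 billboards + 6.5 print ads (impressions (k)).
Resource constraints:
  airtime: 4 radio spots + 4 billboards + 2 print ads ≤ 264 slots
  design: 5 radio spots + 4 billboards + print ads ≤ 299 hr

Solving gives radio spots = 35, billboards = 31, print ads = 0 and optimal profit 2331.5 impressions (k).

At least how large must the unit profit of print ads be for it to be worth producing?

14.5

Check each constraint at x*: airtime 264/264 (tight); design 299/299 (tight).
Dual feasibility on the basic columns requires 4·y_airtime + 5·y_design = 36.5, 4·y_airtime + 4·y_design = 34.
→ y_airtime = 6 and y_design = 2.5.
print ads enters the basis when its profit ≥ yᵀa₃ = 6·2 + 2.5·1 = 14.5.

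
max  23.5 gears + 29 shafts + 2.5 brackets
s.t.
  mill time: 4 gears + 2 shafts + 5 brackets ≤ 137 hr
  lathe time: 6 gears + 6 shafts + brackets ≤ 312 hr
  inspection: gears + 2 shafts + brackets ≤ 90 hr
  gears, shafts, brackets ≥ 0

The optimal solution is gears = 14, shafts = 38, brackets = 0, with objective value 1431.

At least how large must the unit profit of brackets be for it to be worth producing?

At the optimum: mill time uses 132 of 137 (slack = 5); lathe time uses 312 of 312 (binding); inspection uses 90 of 90 (binding).
By complementary slackness, y = 0 for the non-binding constraint.
Dual feasibility on the basic columns requires 6·y_lathe time + 1·y_inspection = 23.5, 6·y_lathe time + 2·y_inspection = 29.
This yields shadow prices y_lathe time = 3, y_inspection = 5.5.
brackets enters the basis when its profit ≥ yᵀa₃ = 3·1 + 5.5·1 = 8.5.

8.5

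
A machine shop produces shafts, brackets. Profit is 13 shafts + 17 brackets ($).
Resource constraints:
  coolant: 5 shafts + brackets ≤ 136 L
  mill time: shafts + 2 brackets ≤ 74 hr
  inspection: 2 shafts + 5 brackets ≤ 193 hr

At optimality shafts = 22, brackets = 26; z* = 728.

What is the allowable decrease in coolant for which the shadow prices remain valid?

99

Binding constraints: coolant, mill time. The basis is B = [[5,1],[1,2]] with det 9.
Per unit decrease in coolant, x* moves by d = (-0.2222, 0.1111).
The basis stays optimal until shafts reaches 0; allowable decrease = 99 L.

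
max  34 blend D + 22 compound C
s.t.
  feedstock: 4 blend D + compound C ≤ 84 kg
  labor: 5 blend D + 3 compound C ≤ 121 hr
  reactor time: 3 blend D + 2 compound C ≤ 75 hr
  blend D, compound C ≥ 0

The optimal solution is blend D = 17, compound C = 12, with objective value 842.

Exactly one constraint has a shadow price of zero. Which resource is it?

feedstock

feedstock: 80/84 (slack 4)
labor: 121/121 (binding)
reactor time: 75/75 (binding)
By complementary slackness, a constraint with positive slack has shadow price 0 → feedstock.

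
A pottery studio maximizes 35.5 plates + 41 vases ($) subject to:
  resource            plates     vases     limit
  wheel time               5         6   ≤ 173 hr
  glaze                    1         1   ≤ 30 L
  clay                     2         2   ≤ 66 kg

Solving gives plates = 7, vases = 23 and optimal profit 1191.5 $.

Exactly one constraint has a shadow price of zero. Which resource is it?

clay

wheel time: 173/173 (binding)
glaze: 30/30 (binding)
clay: 60/66 (slack 6)
By complementary slackness, a constraint with positive slack has shadow price 0 → clay.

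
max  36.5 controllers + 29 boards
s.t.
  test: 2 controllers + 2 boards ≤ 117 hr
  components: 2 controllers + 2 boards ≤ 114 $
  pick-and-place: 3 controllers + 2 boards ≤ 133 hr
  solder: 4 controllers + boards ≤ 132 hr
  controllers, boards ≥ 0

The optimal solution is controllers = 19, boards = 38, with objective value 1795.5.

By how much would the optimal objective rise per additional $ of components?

7

Check each constraint at x*: test 114/117 (slack 3); components 114/114 (tight); pick-and-place 133/133 (tight); solder 114/132 (slack 18).
By complementary slackness, y = 0 for the non-binding constraints.
The binding rows give the dual system: 2·y_components + 3·y_pick-and-place = 36.5 and 2·y_components + 2·y_pick-and-place = 29.
This yields shadow prices y_components = 7, y_pick-and-place = 7.5.
Shadow price of components = 7.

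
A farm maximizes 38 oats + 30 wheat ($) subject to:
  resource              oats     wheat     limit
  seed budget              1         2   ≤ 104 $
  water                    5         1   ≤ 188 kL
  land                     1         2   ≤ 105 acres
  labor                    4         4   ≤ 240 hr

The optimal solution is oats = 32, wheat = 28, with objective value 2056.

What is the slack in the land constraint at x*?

land used = 1·32 + 2·28 = 88; slack = 105 − 88 = 17.

17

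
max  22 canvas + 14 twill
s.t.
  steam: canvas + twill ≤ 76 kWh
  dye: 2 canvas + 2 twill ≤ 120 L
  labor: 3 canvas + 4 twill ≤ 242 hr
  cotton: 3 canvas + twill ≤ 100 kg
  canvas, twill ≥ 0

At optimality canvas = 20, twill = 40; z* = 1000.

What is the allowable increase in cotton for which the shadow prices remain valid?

Binding constraints: dye, cotton. The basis is B = [[2,2],[3,1]] with det -4.
Per unit increase in cotton, x* moves by d = (0.5, -0.5).
The basis stays optimal until twill reaches 0; allowable increase = 80 kg.

80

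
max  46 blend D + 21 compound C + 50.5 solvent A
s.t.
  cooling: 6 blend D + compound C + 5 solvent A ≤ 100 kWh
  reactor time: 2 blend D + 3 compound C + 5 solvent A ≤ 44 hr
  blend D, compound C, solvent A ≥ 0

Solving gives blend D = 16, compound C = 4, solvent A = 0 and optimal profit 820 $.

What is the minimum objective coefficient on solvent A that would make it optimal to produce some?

55

Both cooling and reactor time are binding at x*.
The binding rows give the dual system: 6·y_cooling + 2·y_reactor time = 46 and 1·y_cooling + 3·y_reactor time = 21.
This yields shadow prices y_cooling = 6, y_reactor time = 5.
solvent A enters the basis when its profit ≥ yᵀa₃ = 6·5 + 5·5 = 55.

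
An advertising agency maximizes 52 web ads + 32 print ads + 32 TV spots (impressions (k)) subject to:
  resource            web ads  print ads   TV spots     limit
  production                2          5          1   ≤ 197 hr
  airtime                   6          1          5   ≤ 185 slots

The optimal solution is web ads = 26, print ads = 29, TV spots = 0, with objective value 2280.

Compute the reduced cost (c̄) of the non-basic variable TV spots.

-8

At the optimum: production uses 197 of 197 (binding); airtime uses 185 of 185 (binding).
The binding rows give the dual system: 2·y_production + 6·y_airtime = 52 and 5·y_production + 1·y_airtime = 32.
Solving: y_production = 5, y_airtime = 7.
Reduced cost of TV spots: c₃ − yᵀa₃ = 32 − (5·1 + 7·5) = 32 − 40 = -8.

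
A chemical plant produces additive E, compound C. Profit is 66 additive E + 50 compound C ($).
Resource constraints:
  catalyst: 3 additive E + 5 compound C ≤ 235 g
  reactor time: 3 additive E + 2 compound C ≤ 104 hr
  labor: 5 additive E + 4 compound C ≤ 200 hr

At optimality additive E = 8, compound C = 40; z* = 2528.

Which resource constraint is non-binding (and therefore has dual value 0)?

catalyst: 224/235 (slack 11)
reactor time: 104/104 (binding)
labor: 200/200 (binding)
By complementary slackness, a constraint with positive slack has shadow price 0 → catalyst.

catalyst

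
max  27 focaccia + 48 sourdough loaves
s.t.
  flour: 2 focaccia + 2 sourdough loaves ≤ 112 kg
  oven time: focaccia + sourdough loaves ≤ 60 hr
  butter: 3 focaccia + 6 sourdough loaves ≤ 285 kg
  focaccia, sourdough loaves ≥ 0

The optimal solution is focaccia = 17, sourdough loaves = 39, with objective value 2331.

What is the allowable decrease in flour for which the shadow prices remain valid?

Binding constraints: flour, butter. The basis is B = [[2,2],[3,6]] with det 6.
Per unit decrease in flour, x* moves by d = (-1, 0.5).
The basis stays optimal until focaccia reaches 0; allowable decrease = 17 kg.

17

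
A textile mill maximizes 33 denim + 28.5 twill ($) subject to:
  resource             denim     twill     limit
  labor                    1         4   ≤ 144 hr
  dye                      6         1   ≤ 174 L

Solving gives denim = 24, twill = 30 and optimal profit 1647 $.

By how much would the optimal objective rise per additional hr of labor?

Check each constraint at x*: labor 144/144 (tight); dye 174/174 (tight).
The binding rows give the dual system: 1·y_labor + 6·y_dye = 33 and 4·y_labor + 1·y_dye = 28.5.
→ y_labor = 6 and y_dye = 4.5.
Shadow price of labor = 6.

6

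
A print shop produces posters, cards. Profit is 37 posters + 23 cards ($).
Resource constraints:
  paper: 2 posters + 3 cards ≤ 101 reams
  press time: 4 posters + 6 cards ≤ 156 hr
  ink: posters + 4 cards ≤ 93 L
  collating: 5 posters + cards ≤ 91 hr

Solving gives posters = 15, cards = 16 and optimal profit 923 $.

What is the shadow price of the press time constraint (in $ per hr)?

At the optimum: paper uses 78 of 101 (slack = 23); press time uses 156 of 156 (binding); ink uses 79 of 93 (slack = 14); collating uses 91 of 91 (binding).
Slack constraints have shadow price 0 (complementary slackness).
From A_Bᵀ y = c: 4·y_press time + 5·y_collating = 37; 6·y_press time + 1·y_collating = 23.
→ y_press time = 3 and y_collating = 5.
Shadow price of press time = 3.

3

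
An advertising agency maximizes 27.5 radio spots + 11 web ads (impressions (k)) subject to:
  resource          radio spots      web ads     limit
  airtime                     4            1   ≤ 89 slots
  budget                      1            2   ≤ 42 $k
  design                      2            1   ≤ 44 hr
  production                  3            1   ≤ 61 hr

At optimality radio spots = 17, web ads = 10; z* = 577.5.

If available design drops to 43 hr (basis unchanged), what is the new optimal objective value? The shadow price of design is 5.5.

572

Δb = -1, so new z* = 577.5 + (5.5)·(-1) = 577.5 − 5.5 = 572.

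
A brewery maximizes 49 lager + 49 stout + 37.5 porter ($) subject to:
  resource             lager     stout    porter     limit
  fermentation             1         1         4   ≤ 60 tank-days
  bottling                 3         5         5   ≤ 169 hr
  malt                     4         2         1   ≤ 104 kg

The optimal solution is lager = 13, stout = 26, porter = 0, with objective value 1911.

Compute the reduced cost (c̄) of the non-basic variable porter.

At the optimum: fermentation uses 39 of 60 (slack = 21); bottling uses 169 of 169 (binding); malt uses 104 of 104 (binding).
Since fermentation is not tight, its dual is 0.
The binding rows give the dual system: 3·y_bottling + 4·y_malt = 49 and 5·y_bottling + 2·y_malt = 49.
Solving: y_bottling = 7, y_malt = 7.
Reduced cost of porter: c₃ − yᵀa₃ = 37.5 − (7·5 + 7·1) = 37.5 − 42 = -4.5.

-4.5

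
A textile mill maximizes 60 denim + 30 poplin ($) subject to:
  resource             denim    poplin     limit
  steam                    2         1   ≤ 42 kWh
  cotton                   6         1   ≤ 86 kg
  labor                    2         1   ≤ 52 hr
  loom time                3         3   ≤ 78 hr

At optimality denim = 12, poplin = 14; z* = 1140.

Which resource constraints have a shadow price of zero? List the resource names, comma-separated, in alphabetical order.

steam: 38/42 (slack 4)
cotton: 86/86 (binding)
labor: 38/52 (slack 14)
loom time: 78/78 (binding)
By complementary slackness, a constraint with positive slack has shadow price 0 → labor, steam.

labor, steam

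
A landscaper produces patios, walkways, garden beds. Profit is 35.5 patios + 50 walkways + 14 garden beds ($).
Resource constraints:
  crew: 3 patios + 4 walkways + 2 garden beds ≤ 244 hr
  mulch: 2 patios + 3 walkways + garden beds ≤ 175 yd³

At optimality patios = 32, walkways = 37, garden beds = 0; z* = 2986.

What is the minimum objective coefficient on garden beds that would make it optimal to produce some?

21

Check each constraint at x*: crew 244/244 (tight); mulch 175/175 (tight).
Dual feasibility on the basic columns requires 3·y_crew + 2·y_mulch = 35.5, 4·y_crew + 3·y_mulch = 50.
Solving: y_crew = 6.5, y_mulch = 8.
garden beds enters the basis when its profit ≥ yᵀa₃ = 6.5·2 + 8·1 = 21.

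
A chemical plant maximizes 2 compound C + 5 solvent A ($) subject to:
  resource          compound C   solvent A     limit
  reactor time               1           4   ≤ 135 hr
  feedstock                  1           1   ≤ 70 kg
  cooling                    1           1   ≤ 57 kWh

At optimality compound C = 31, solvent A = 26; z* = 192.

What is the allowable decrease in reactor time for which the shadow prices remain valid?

Binding constraints: reactor time, cooling. The basis is B = [[1,4],[1,1]] with det -3.
Per unit decrease in reactor time, x* moves by d = (0.3333, -0.3333).
The basis stays optimal until solvent A reaches 0; allowable decrease = 78 hr.

78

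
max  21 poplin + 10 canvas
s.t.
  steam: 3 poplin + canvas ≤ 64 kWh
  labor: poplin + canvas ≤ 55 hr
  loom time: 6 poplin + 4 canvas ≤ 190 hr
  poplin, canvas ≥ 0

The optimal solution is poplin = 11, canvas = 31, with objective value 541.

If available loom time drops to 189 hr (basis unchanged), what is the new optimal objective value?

539.5

Binding: steam and loom time. Non-binding: labor (13 unused).
By complementary slackness, y = 0 for the non-binding constraint.
The binding rows give the dual system: 3·y_steam + 6·y_loom time = 21 and 1·y_steam + 4·y_loom time = 10.
Solving: y_steam = 4, y_loom time = 1.5.
Δz = y_loom time·Δb = 1.5 × (-1) = -1.5, so new z* = 541 − 1.5 = 539.5.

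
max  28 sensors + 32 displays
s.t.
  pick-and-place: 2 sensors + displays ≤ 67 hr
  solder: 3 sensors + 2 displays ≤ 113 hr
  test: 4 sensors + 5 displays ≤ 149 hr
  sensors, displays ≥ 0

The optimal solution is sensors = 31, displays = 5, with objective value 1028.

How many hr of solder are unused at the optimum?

10

solder used = 3·31 + 2·5 = 103; slack = 113 − 103 = 10.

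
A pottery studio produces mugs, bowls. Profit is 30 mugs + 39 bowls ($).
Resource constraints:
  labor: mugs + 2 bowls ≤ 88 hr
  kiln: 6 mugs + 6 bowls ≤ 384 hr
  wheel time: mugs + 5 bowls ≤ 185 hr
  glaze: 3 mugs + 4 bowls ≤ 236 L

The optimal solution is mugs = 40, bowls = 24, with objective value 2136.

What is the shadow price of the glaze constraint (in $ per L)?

Check each constraint at x*: labor 88/88 (tight); kiln 384/384 (tight); wheel time 160/185 (slack 25); glaze 216/236 (slack 20).
Since wheel time, glaze are not tight, their duals are 0.
The binding rows give the dual system: 1·y_labor + 6·y_kiln = 30 and 2·y_labor + 6·y_kiln = 39.
Solving: y_labor = 9, y_kiln = 3.5.
Shadow price of glaze = 0.

0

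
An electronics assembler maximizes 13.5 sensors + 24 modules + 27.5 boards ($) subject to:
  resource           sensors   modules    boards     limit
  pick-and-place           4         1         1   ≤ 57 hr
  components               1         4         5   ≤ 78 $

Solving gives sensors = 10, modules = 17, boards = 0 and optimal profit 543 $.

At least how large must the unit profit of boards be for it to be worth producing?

29.5

Both pick-and-place and components are binding at x*.
The binding rows give the dual system: 4·y_pick-and-place + 1·y_components = 13.5 and 1·y_pick-and-place + 4·y_components = 24.
This yields shadow prices y_pick-and-place = 2, y_components = 5.5.
boards enters the basis when its profit ≥ yᵀa₃ = 2·1 + 5.5·5 = 29.5.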